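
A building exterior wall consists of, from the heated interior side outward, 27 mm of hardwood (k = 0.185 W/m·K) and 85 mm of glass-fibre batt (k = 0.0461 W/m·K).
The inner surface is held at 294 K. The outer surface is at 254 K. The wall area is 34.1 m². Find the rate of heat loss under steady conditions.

Q ≈ 686 W

Using the resistance-network approach (series):
R_hardwood = L/(kA) = 0.027/(0.185×34.1) = 0.00428 K/W
R_glass-fibre batt = L/(kA) = 0.085/(0.0461×34.1) = 0.05407 K/W
R_total = 0.05835 K/W
Q = ΔT / R_total = 40 / 0.05835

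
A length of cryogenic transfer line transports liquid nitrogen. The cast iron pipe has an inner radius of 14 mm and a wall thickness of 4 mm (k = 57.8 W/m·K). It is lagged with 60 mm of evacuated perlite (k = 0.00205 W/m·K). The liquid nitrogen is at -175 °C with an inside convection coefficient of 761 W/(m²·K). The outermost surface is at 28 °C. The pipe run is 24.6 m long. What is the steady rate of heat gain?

Q ≈ 43.9 W

Treating each annulus and film as a series resistance:
R_inner film = 1/(h_i·2πr₁L) = 1/(761×2π×0.014×24.6) = 6.073×10^-4 K/W
R_cast iron pipe wall = ln(18/14)/(2π×57.8×24.6) = 2.813×10^-5 K/W
R_evacuated perlite = ln(78/18)/(2π×0.00205×24.6) = 4.628 K/W
R_total = 4.628 K/W
Q = ΔT/R_total = 203/4.628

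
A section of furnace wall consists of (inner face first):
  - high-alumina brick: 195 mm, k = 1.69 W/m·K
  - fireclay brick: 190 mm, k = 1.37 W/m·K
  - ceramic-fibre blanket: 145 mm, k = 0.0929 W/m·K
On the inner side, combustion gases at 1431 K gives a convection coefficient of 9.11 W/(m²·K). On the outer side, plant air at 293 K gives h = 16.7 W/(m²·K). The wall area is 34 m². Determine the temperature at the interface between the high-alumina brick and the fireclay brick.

Series thermal resistances:
R_inner film = 1/(h_i·A) = 1/(9.11×34) = 0.003229 K/W
R_high-alumina brick = L/(kA) = 0.195/(1.69×34) = 0.003394 K/W
R_fireclay brick = L/(kA) = 0.19/(1.37×34) = 0.004079 K/W
R_ceramic-fibre blanket = L/(kA) = 0.145/(0.0929×34) = 0.04591 K/W
R_outer film = 1/(h_o·A) = 1/(16.7×34) = 0.001761 K/W
R_total = 0.05837 K/W;  Q = ΔT/R_total = 1138/0.05837 = 19500 W
T_interface = T_inner − Q·ΣR(inner→interface) = 1431 − 19500×0.006622

T ≈ 1300 K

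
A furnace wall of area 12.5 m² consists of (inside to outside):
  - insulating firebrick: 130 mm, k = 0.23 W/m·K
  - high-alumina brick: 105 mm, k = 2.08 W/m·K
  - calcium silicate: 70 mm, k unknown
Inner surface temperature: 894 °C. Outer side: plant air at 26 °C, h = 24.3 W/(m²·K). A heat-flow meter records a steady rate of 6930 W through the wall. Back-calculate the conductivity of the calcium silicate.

Treating each layer as a thermal resistance in series:
R_insulating firebrick = L/(kA) = 0.13/(0.23×12.5) = 0.04522 K/W
R_high-alumina brick = L/(kA) = 0.105/(2.08×12.5) = 0.004038 K/W
R_outer film = 1/(h_o·A) = 1/(24.3×12.5) = 0.003292 K/W
Sum of known resistances R_other = 0.05255 K/W
Total R = ΔT/Q = 868/6930 = 0.1253 K/W
R_calcium silicate = R_total − R_other = 0.0727 K/W
k = L/(R·A) = 0.07/(0.0727×12.5)

k ≈ 0.077 W/(m·K)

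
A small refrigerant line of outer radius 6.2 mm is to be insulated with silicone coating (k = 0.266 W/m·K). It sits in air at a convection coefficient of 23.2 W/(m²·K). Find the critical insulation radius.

For a cylinder r_cr = k/h = 0.266/23.2
r_cr = 11.5 mm; since the bare radius (6.2 mm) is below r_cr, adding a thin layer of insulation will *increase* heat loss.

r_cr ≈ 11.5 mm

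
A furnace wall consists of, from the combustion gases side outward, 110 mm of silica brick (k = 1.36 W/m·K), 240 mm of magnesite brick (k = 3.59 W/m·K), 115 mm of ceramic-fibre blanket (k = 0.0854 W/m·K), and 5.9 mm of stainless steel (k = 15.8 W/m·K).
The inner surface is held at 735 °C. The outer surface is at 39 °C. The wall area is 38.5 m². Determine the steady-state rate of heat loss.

Q ≈ 17900 W

Series thermal resistances:
R_silica brick = L/(kA) = 0.11/(1.36×38.5) = 0.002101 K/W
R_magnesite brick = L/(kA) = 0.24/(3.59×38.5) = 0.001736 K/W
R_ceramic-fibre blanket = L/(kA) = 0.115/(0.0854×38.5) = 0.03498 K/W
R_stainless steel = L/(kA) = 0.0059/(15.8×38.5) = 9.699×10^-6 K/W
R_total = 0.03882 K/W
Q = ΔT / R_total = 696 / 0.03882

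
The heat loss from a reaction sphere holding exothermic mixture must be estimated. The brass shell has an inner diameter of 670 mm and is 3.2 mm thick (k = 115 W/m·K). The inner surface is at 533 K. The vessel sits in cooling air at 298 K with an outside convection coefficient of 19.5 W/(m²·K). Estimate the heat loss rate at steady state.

Each spherical layer contributes R = (1/r_i − 1/r_o)/(4πk):
R_brass shell = (1/0.335 − 1/0.3382)/(4π×115) = 1.954×10^-5 K/W
R_outer film = 1/(h·4πr_o²) = 1/(19.5×4π×0.3382²) = 0.03568 K/W
R_total = 0.0357 K/W
Q = ΔT/R_total = 235/0.0357

Q ≈ 6580 W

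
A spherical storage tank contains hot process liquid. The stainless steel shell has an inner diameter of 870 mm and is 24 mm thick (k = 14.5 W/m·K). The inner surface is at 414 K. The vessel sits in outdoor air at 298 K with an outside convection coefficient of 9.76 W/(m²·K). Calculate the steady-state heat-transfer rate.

Each spherical layer contributes R = (1/r_i − 1/r_o)/(4πk):
R_stainless steel shell = (1/0.435 − 1/0.459)/(4π×14.5) = 6.597×10^-4 K/W
R_outer film = 1/(h·4πr_o²) = 1/(9.76×4π×0.459²) = 0.0387 K/W
R_total = 0.03936 K/W
Q = ΔT/R_total = 116/0.03936

Q ≈ 2950 W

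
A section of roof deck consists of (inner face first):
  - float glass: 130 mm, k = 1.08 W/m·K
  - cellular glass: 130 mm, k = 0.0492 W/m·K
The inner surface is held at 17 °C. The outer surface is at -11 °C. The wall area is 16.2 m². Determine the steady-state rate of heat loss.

Model the wall as resistances in series:
R_float glass = L/(kA) = 0.13/(1.08×16.2) = 0.00743 K/W
R_cellular glass = L/(kA) = 0.13/(0.0492×16.2) = 0.1631 K/W
R_total = 0.1705 K/W
Q = ΔT / R_total = 28 / 0.1705

Q ≈ 164 W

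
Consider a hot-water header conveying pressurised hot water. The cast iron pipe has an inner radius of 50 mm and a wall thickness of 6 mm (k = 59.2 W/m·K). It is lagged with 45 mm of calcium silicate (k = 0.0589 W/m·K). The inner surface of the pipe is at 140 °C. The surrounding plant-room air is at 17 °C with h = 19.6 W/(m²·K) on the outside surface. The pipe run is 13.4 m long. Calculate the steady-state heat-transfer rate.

Q ≈ 984 W

Per-layer cylindrical resistances, series-summed:
R_cast iron pipe wall = ln(56/50)/(2π×59.2×13.4) = 2.274×10^-5 K/W
R_calcium silicate = ln(101/56)/(2π×0.0589×13.4) = 0.1189 K/W
R_outer film = 1/(h_o·2πr_oL) = 1/(19.6×2π×0.101×13.4) = 0.006 K/W
R_total = 0.1249 K/W
Q = ΔT/R_total = 123/0.1249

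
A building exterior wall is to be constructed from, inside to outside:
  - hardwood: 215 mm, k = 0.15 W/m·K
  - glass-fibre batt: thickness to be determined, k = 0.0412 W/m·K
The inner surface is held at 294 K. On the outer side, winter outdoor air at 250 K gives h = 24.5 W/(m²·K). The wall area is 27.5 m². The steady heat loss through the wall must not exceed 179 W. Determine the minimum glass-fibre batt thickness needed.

L ≈ 218 mm

Treating each layer as a thermal resistance in series:
R_hardwood = L/(kA) = 0.215/(0.15×27.5) = 0.05212 K/W
R_outer film = 1/(h_o·A) = 1/(24.5×27.5) = 0.001484 K/W
Sum of the known resistances R_other = 0.05361 K/W
Required total resistance R_tot = ΔT/Q_allow = 44/179 = 0.2458 K/W
R_glass-fibre batt = R_tot − R_other = 0.1922 K/W
L = R·k·A = 0.1922×0.0412×27.5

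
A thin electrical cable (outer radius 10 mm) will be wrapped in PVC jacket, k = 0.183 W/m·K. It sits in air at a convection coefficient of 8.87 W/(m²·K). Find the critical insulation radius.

r_cr ≈ 20.6 mm

For a cylinder r_cr = k/h = 0.183/8.87
r_cr = 20.6 mm; since the bare radius (10 mm) is below r_cr, adding a thin layer of insulation will *increase* heat loss.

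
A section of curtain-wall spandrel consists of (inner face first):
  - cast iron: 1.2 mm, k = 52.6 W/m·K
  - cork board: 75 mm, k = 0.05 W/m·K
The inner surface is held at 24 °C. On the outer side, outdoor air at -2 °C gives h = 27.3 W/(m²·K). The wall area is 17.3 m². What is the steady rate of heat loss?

Thermal resistances in series:
R_cast iron = L/(kA) = 0.0012/(52.6×17.3) = 1.319×10^-6 K/W
R_cork board = L/(kA) = 0.075/(0.05×17.3) = 0.08671 K/W
R_outer film = 1/(h_o·A) = 1/(27.3×17.3) = 0.002117 K/W
R_total = 0.08882 K/W
Q = ΔT / R_total = 26 / 0.08882

Q ≈ 293 W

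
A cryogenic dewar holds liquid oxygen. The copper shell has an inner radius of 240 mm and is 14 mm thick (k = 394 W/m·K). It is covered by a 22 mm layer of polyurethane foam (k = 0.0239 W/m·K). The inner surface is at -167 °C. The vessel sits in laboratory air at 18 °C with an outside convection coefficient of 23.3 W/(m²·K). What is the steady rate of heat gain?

Spherical conduction: R = (1/r_in − 1/r_out)/(4πk) per layer; series-sum.
R_copper shell = (1/0.24 − 1/0.254)/(4π×394) = 4.638×10^-5 K/W
R_polyurethane foam = (1/0.254 − 1/0.276)/(4π×0.0239) = 1.045 K/W
R_outer film = 1/(h·4πr_o²) = 1/(23.3×4π×0.276²) = 0.04483 K/W
R_total = 1.09 K/W
Q = ΔT/R_total = 185/1.09

Q ≈ 170 W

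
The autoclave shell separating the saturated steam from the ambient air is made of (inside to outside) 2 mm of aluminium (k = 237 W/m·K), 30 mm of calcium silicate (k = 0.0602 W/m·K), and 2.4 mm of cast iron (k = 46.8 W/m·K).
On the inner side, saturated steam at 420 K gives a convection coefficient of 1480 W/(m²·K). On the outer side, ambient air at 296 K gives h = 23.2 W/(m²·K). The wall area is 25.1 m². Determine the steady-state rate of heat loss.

Treating each layer as a thermal resistance in series:
R_inner film = 1/(h_i·A) = 1/(1480×25.1) = 2.692×10^-5 K/W
R_aluminium = L/(kA) = 0.002/(237×25.1) = 3.362×10^-7 K/W
R_calcium silicate = L/(kA) = 0.03/(0.0602×25.1) = 0.01985 K/W
R_cast iron = L/(kA) = 0.0024/(46.8×25.1) = 2.043×10^-6 K/W
R_outer film = 1/(h_o·A) = 1/(23.2×25.1) = 0.001717 K/W
R_total = 0.0216 K/W
Q = ΔT / R_total = 124 / 0.0216

Q ≈ 5740 W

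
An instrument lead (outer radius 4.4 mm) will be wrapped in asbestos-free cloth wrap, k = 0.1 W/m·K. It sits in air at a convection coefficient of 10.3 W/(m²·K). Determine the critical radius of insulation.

For a cylinder r_cr = k/h = 0.1/10.3
r_cr = 9.71 mm; since the bare radius (4.4 mm) is below r_cr, adding a thin layer of insulation will *increase* heat loss.

r_cr ≈ 9.71 mm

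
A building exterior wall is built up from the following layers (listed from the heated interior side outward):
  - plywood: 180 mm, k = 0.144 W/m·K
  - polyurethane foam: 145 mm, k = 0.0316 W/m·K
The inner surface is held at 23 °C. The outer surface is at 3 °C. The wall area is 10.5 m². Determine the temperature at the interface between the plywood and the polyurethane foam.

Using the resistance-network approach (series):
R_plywood = L/(kA) = 0.18/(0.144×10.5) = 0.119 K/W
R_polyurethane foam = L/(kA) = 0.145/(0.0316×10.5) = 0.437 K/W
R_total = 0.5561 K/W;  Q = ΔT/R_total = 20/0.5561 = 35.97 W
T_interface = T_inner − Q·ΣR(inner→interface) = 23 − 36×0.119

T ≈ 18.7 °C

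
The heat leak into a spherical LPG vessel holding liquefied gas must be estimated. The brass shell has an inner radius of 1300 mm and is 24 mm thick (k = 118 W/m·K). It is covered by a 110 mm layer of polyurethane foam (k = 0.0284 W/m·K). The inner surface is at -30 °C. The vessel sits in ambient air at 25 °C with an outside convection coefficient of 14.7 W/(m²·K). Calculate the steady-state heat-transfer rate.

Spherical conduction: R = (1/r_in − 1/r_out)/(4πk) per layer; series-sum.
R_brass shell = (1/1.3 − 1/1.324)/(4π×118) = 9.403×10^-6 K/W
R_polyurethane foam = (1/1.324 − 1/1.434)/(4π×0.0284) = 0.1623 K/W
R_outer film = 1/(h·4πr_o²) = 1/(14.7×4π×1.434²) = 0.002633 K/W
R_total = 0.165 K/W
Q = ΔT/R_total = 55/0.165

Q ≈ 333 W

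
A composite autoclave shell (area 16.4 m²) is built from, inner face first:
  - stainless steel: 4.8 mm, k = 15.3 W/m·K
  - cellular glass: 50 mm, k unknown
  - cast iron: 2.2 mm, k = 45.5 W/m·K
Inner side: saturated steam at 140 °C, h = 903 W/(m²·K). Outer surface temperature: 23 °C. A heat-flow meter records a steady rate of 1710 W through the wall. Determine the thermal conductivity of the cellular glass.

k ≈ 0.0446 W/(m·K)

Treating each layer as a thermal resistance in series:
R_inner film = 1/(h_i·A) = 1/(903×16.4) = 6.753×10^-5 K/W
R_stainless steel = L/(kA) = 0.0048/(15.3×16.4) = 1.913×10^-5 K/W
R_cast iron = L/(kA) = 0.0022/(45.5×16.4) = 2.948×10^-6 K/W
Sum of known resistances R_other = 8.96×10^-5 K/W
Total R = ΔT/Q = 117/1710 = 0.06842 K/W
R_cellular glass = R_total − R_other = 0.06833 K/W
k = L/(R·A) = 0.05/(0.06833×16.4)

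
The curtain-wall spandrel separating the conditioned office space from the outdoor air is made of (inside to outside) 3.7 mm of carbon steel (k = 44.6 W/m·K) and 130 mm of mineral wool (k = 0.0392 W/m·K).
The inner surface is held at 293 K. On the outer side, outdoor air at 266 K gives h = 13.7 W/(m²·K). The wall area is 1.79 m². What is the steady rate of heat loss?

Q ≈ 14.3 W

Model the wall as resistances in series:
R_carbon steel = L/(kA) = 0.0037/(44.6×1.79) = 4.635×10^-5 K/W
R_mineral wool = L/(kA) = 0.13/(0.0392×1.79) = 1.853 K/W
R_outer film = 1/(h_o·A) = 1/(13.7×1.79) = 0.04078 K/W
R_total = 1.894 K/W
Q = ΔT / R_total = 27 / 1.894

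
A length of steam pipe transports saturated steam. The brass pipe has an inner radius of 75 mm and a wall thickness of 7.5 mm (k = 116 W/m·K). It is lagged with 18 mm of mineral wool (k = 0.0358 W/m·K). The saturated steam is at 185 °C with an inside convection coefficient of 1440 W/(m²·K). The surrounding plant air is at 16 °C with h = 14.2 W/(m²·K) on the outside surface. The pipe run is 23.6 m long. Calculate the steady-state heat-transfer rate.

Per-layer cylindrical resistances, series-summed:
R_inner film = 1/(h_i·2πr₁L) = 1/(1440×2π×0.075×23.6) = 6.244×10^-5 K/W
R_brass pipe wall = ln(82.5/75)/(2π×116×23.6) = 5.541×10^-6 K/W
R_mineral wool = ln(100.5/82.5)/(2π×0.0358×23.6) = 0.03718 K/W
R_outer film = 1/(h_o·2πr_oL) = 1/(14.2×2π×0.1005×23.6) = 0.004726 K/W
R_total = 0.04197 K/W
Q = ΔT/R_total = 169/0.04197

Q ≈ 4030 W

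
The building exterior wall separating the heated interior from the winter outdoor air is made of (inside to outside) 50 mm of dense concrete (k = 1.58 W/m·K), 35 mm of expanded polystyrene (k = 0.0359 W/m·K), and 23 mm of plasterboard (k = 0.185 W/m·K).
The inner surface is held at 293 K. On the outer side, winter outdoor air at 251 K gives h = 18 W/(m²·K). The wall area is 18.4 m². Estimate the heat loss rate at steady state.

Q ≈ 651 W

Using the resistance-network approach (series):
R_dense concrete = L/(kA) = 0.05/(1.58×18.4) = 0.00172 K/W
R_expanded polystyrene = L/(kA) = 0.035/(0.0359×18.4) = 0.05299 K/W
R_plasterboard = L/(kA) = 0.023/(0.185×18.4) = 0.006757 K/W
R_outer film = 1/(h_o·A) = 1/(18×18.4) = 0.003019 K/W
R_total = 0.06448 K/W
Q = ΔT / R_total = 42 / 0.06448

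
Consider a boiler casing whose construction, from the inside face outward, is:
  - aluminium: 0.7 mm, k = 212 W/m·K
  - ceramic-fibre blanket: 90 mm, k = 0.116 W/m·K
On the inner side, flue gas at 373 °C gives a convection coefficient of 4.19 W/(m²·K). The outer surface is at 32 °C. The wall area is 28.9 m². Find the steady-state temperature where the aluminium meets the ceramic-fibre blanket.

Treating each layer as a thermal resistance in series:
R_inner film = 1/(h_i·A) = 1/(4.19×28.9) = 0.008258 K/W
R_aluminium = L/(kA) = 0.0007/(212×28.9) = 1.143×10^-7 K/W
R_ceramic-fibre blanket = L/(kA) = 0.09/(0.116×28.9) = 0.02685 K/W
R_total = 0.0351 K/W;  Q = ΔT/R_total = 341/0.0351 = 9714 W
T_interface = T_inner − Q·ΣR(inner→interface) = 373 − 9710×0.008258

T ≈ 293 °C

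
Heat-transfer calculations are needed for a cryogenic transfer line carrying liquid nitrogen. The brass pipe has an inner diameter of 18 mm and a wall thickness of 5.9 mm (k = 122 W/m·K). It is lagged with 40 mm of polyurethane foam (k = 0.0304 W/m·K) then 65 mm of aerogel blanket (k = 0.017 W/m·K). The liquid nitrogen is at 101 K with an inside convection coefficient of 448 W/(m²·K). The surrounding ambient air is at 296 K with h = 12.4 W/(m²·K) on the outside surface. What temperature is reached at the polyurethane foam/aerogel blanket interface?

Radial resistances (cylindrical: R_cond = ln(r_o/r_i)/(2πkL), R_conv = 1/(h·2πrL)):
R_inner film = 1/(h_i·2πr₁L) = 1/(448×2π×0.009×1) = 0.03947 K/W
R_brass pipe wall = ln(14.9/9)/(2π×122×1) = 6.577×10^-4 K/W
R_polyurethane foam = ln(54.9/14.9)/(2π×0.0304×1) = 6.828 K/W
R_aerogel blanket = ln(119.9/54.9)/(2π×0.017×1) = 7.313 K/W
R_outer film = 1/(h_o·2πr_oL) = 1/(12.4×2π×0.1199×1) = 0.107 K/W
R_total = 14.29 K/W
Q = ΔT/R_total = 195/14.29
Q = 13.6 W/m
T_interface = T_inner + Q·ΣR(inner→interface) = 101 + 13.6×6.868

T ≈ 195 K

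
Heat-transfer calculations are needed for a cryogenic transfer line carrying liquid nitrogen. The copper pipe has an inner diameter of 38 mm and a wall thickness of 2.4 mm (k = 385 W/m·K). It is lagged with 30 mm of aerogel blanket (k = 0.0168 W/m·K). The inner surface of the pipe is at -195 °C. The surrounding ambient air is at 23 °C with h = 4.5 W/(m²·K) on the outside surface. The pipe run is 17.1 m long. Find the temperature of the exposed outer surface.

T ≈ 6.31 °C

For a radial system each layer contributes R = ln(r_out/r_in)/(2πkL); films add R = 1/(hA).
R_copper pipe wall = ln(21.4/19)/(2π×385×17.1) = 2.876×10^-6 K/W
R_aerogel blanket = ln(51.4/21.4)/(2π×0.0168×17.1) = 0.4854 K/W
R_outer film = 1/(h_o·2πr_oL) = 1/(4.5×2π×0.0514×17.1) = 0.04024 K/W
R_total = 0.5257 K/W
Q = ΔT/R_total = 218/0.5257
Q = 415 W
T_interface = T_inner + Q·ΣR(inner→interface) = -195 + 415×0.4854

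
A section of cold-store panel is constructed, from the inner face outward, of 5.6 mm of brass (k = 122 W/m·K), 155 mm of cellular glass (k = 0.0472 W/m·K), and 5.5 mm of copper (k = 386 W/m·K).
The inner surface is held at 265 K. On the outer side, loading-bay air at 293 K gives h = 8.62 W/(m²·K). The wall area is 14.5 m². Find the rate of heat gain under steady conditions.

Treating each layer as a thermal resistance in series:
R_brass = L/(kA) = 0.0056/(122×14.5) = 3.166×10^-6 K/W
R_cellular glass = L/(kA) = 0.155/(0.0472×14.5) = 0.2265 K/W
R_copper = L/(kA) = 0.0055/(386×14.5) = 9.827×10^-7 K/W
R_outer film = 1/(h_o·A) = 1/(8.62×14.5) = 0.008001 K/W
R_total = 0.2345 K/W
Q = ΔT / R_total = 28 / 0.2345

Q ≈ 119 W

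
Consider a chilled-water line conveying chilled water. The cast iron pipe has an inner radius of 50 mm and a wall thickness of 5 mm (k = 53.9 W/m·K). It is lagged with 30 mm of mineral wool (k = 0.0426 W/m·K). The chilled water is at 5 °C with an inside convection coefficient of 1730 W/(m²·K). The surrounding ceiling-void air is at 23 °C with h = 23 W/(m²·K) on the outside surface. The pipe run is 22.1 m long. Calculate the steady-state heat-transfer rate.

Cylindrical conduction, so R = ln(r₂/r₁)/(2πkL) per layer, in series:
R_inner film = 1/(h_i·2πr₁L) = 1/(1730×2π×0.05×22.1) = 8.326×10^-5 K/W
R_cast iron pipe wall = ln(55/50)/(2π×53.9×22.1) = 1.273×10^-5 K/W
R_mineral wool = ln(85/55)/(2π×0.0426×22.1) = 0.07359 K/W
R_outer film = 1/(h_o·2πr_oL) = 1/(23×2π×0.085×22.1) = 0.003684 K/W
R_total = 0.07737 K/W
Q = ΔT/R_total = 18/0.07737

Q ≈ 233 W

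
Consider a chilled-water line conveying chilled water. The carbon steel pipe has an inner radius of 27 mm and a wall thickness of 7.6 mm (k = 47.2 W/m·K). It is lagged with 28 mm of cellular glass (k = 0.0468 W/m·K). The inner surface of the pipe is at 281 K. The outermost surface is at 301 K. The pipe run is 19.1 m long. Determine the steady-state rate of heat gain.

Q ≈ 189 W

Treating each annulus and film as a series resistance:
R_carbon steel pipe wall = ln(34.6/27)/(2π×47.2×19.1) = 4.379×10^-5 K/W
R_cellular glass = ln(62.6/34.6)/(2π×0.0468×19.1) = 0.1056 K/W
R_total = 0.1056 K/W
Q = ΔT/R_total = 20/0.1056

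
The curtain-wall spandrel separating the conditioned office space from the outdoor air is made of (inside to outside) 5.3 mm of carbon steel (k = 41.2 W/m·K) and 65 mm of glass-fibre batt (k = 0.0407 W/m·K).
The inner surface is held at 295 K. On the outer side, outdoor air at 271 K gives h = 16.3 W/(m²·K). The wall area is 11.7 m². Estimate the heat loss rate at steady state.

Using the resistance-network approach (series):
R_carbon steel = L/(kA) = 0.0053/(41.2×11.7) = 1.099×10^-5 K/W
R_glass-fibre batt = L/(kA) = 0.065/(0.0407×11.7) = 0.1365 K/W
R_outer film = 1/(h_o·A) = 1/(16.3×11.7) = 0.005244 K/W
R_total = 0.1418 K/W
Q = ΔT / R_total = 24 / 0.1418

Q ≈ 169 W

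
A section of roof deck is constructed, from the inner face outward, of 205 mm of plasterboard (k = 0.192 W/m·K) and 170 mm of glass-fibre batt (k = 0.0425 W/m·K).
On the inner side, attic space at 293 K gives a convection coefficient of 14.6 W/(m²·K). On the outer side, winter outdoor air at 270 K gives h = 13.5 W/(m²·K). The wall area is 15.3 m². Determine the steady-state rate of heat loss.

Thermal resistances in series:
R_inner film = 1/(h_i·A) = 1/(14.6×15.3) = 0.004477 K/W
R_plasterboard = L/(kA) = 0.205/(0.192×15.3) = 0.06978 K/W
R_glass-fibre batt = L/(kA) = 0.17/(0.0425×15.3) = 0.2614 K/W
R_outer film = 1/(h_o·A) = 1/(13.5×15.3) = 0.004841 K/W
R_total = 0.3405 K/W
Q = ΔT / R_total = 23 / 0.3405

Q ≈ 67.5 W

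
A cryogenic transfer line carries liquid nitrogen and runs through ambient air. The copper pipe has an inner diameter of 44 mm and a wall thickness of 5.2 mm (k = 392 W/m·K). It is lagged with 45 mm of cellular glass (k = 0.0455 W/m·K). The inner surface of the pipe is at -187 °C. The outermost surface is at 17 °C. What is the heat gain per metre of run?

q′ ≈ 59.7 W/m

Radial resistances (cylindrical: R_cond = ln(r_o/r_i)/(2πkL), R_conv = 1/(h·2πrL)):
R_copper pipe wall = ln(27.2/22)/(2π×392×1) = 8.614×10^-5 K/W
R_cellular glass = ln(72.2/27.2)/(2π×0.0455×1) = 3.415 K/W
R_total = 3.415 K/W
Q = ΔT/R_total = 204/3.415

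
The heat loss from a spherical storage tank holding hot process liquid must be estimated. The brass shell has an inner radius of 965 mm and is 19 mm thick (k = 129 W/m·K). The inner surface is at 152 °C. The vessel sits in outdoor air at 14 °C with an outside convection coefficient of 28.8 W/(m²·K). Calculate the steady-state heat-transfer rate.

Q ≈ 48200 W

Each spherical layer contributes R = (1/r_i − 1/r_o)/(4πk):
R_brass shell = (1/0.965 − 1/0.984)/(4π×129) = 1.234×10^-5 K/W
R_outer film = 1/(h·4πr_o²) = 1/(28.8×4π×0.984²) = 0.002854 K/W
R_total = 0.002866 K/W
Q = ΔT/R_total = 138/0.002866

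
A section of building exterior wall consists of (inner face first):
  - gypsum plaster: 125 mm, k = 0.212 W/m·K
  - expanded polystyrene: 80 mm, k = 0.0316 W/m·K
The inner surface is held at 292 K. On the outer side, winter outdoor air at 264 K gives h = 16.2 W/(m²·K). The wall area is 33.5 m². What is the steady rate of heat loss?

Thermal resistances in series:
R_gypsum plaster = L/(kA) = 0.125/(0.212×33.5) = 0.0176 K/W
R_expanded polystyrene = L/(kA) = 0.08/(0.0316×33.5) = 0.07557 K/W
R_outer film = 1/(h_o·A) = 1/(16.2×33.5) = 0.001843 K/W
R_total = 0.09501 K/W
Q = ΔT / R_total = 28 / 0.09501

Q ≈ 295 W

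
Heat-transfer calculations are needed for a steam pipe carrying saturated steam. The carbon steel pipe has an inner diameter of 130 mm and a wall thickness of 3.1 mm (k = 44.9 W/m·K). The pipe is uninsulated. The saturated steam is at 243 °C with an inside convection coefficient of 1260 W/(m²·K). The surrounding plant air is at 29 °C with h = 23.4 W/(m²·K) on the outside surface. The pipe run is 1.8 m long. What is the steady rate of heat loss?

Treating each annulus and film as a series resistance:
R_inner film = 1/(h_i·2πr₁L) = 1/(1260×2π×0.065×1.8) = 0.00108 K/W
R_carbon steel pipe wall = ln(68.1/65)/(2π×44.9×1.8) = 9.175×10^-5 K/W
R_outer film = 1/(h_o·2πr_oL) = 1/(23.4×2π×0.0681×1.8) = 0.05549 K/W
R_total = 0.05666 K/W
Q = ΔT/R_total = 214/0.05666

Q ≈ 3780 W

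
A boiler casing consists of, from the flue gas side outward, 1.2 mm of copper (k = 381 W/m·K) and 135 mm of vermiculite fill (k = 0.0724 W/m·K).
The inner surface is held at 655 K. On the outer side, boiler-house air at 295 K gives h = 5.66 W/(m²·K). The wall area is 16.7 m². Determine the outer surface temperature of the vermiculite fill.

T ≈ 326 K

Model the wall as resistances in series:
R_copper = L/(kA) = 0.0012/(381×16.7) = 1.886×10^-7 K/W
R_vermiculite fill = L/(kA) = 0.135/(0.0724×16.7) = 0.1117 K/W
R_outer film = 1/(h_o·A) = 1/(5.66×16.7) = 0.01058 K/W
R_total = 0.1222 K/W;  Q = ΔT/R_total = 360/0.1222 = 2945 W
T_interface = T_inner − Q·ΣR(inner→interface) = 655 − 2950×0.1117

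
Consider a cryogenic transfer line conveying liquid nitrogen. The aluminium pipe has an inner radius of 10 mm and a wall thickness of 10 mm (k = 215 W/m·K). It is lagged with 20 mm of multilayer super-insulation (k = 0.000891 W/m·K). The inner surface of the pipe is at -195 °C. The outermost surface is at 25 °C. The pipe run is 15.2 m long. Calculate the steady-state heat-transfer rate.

Radial resistances (cylindrical: R_cond = ln(r_o/r_i)/(2πkL), R_conv = 1/(h·2πrL)):
R_aluminium pipe wall = ln(20/10)/(2π×215×15.2) = 3.376×10^-5 K/W
R_multilayer super-insulation = ln(40/20)/(2π×0.000891×15.2) = 8.146 K/W
R_total = 8.146 K/W
Q = ΔT/R_total = 220/8.146

Q ≈ 27 W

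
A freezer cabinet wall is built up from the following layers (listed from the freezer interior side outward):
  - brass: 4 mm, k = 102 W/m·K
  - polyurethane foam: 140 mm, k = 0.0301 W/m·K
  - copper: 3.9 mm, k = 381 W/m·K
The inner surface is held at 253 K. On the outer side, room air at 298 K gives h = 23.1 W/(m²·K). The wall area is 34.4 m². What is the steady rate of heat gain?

Q ≈ 330 W

Model the wall as resistances in series:
R_brass = L/(kA) = 0.004/(102×34.4) = 1.14×10^-6 K/W
R_polyurethane foam = L/(kA) = 0.14/(0.0301×34.4) = 0.1352 K/W
R_copper = L/(kA) = 0.0039/(381×34.4) = 2.976×10^-7 K/W
R_outer film = 1/(h_o·A) = 1/(23.1×34.4) = 0.001258 K/W
R_total = 0.1365 K/W
Q = ΔT / R_total = 45 / 0.1365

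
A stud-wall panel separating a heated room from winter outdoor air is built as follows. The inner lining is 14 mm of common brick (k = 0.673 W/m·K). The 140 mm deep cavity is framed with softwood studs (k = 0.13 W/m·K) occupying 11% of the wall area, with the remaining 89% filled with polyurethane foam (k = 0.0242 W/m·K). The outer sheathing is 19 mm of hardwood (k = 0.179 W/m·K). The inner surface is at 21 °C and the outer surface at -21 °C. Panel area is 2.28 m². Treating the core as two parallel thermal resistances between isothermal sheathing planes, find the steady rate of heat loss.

Q ≈ 23.7 W

Sheathing layers in series; stud and cavity paths in parallel between them.
R_inner = 0.014/(0.673×2.28) = 0.009124 K/W
R_stud  = 0.14/(0.13×0.11×2.28) = 4.294 K/W
R_cav   = 0.14/(0.0242×0.89×2.28) = 2.851 K/W
1/R_core = 1/R_stud + 1/R_cav → R_core = 1.713 K/W
R_outer = 0.019/(0.179×2.28) = 0.04655 K/W
R_total = 1.769 K/W
Q = ΔT/R_total = 42/1.769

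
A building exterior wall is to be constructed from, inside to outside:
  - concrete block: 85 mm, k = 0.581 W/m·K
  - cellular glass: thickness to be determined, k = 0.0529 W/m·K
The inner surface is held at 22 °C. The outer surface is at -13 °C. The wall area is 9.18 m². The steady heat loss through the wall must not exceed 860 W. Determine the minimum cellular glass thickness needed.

L ≈ 12 mm

Model the wall as resistances in series:
R_concrete block = L/(kA) = 0.085/(0.581×9.18) = 0.01594 K/W
Sum of the known resistances R_other = 0.01594 K/W
Required total resistance R_tot = ΔT/Q_allow = 35/860 = 0.0407 K/W
R_cellular glass = R_tot − R_other = 0.02476 K/W
L = R·k·A = 0.02476×0.0529×9.18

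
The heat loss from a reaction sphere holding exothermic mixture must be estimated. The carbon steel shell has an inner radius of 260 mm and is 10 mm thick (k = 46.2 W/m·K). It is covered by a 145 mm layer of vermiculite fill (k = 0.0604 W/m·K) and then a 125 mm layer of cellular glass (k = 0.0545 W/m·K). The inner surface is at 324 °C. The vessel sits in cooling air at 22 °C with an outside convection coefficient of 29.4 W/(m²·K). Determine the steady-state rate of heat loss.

Spherical conduction: R = (1/r_in − 1/r_out)/(4πk) per layer; series-sum.
R_carbon steel shell = (1/0.26 − 1/0.27)/(4π×46.2) = 2.454×10^-4 K/W
R_vermiculite fill = (1/0.27 − 1/0.415)/(4π×0.0604) = 1.705 K/W
R_cellular glass = (1/0.415 − 1/0.54)/(4π×0.0545) = 0.8144 K/W
R_outer film = 1/(h·4πr_o²) = 1/(29.4×4π×0.54²) = 0.009282 K/W
R_total = 2.529 K/W
Q = ΔT/R_total = 302/2.529

Q ≈ 119 W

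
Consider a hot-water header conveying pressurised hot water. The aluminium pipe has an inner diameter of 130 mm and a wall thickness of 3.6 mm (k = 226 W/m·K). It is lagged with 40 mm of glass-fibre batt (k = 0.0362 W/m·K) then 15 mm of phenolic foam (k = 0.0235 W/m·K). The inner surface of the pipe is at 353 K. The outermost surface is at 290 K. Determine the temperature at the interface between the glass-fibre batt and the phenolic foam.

T ≈ 309 K

Radial resistances (cylindrical: R_cond = ln(r_o/r_i)/(2πkL), R_conv = 1/(h·2πrL)):
R_aluminium pipe wall = ln(68.6/65)/(2π×226×1) = 3.796×10^-5 K/W
R_glass-fibre batt = ln(108.6/68.6)/(2π×0.0362×1) = 2.02 K/W
R_phenolic foam = ln(123.6/108.6)/(2π×0.0235×1) = 0.8762 K/W
R_total = 2.896 K/W
Q = ΔT/R_total = 63/2.896
Q = 21.8 W/m
T_interface = T_inner − Q·ΣR(inner→interface) = 353 − 21.8×2.02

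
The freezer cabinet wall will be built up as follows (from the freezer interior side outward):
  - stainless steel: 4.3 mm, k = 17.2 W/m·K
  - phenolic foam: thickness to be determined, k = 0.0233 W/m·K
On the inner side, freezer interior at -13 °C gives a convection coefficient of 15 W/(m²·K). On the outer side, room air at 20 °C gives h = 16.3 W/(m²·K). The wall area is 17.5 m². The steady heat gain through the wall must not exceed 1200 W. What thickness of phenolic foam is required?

L ≈ 8.22 mm

Treating each layer as a thermal resistance in series:
R_inner film = 1/(h_i·A) = 1/(15×17.5) = 0.00381 K/W
R_stainless steel = L/(kA) = 0.0043/(17.2×17.5) = 1.429×10^-5 K/W
R_outer film = 1/(h_o·A) = 1/(16.3×17.5) = 0.003506 K/W
Sum of the known resistances R_other = 0.00733 K/W
Required total resistance R_tot = ΔT/Q_allow = 33/1200 = 0.0275 K/W
R_phenolic foam = R_tot − R_other = 0.02017 K/W
L = R·k·A = 0.02017×0.0233×17.5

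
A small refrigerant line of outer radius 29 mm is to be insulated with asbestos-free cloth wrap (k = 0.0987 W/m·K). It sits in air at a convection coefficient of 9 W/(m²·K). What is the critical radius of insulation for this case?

For a cylinder r_cr = k/h = 0.0987/9
r_cr = 11 mm; since the bare radius (29 mm) is above r_cr, any added insulation will reduce heat loss.

r_cr ≈ 11 mm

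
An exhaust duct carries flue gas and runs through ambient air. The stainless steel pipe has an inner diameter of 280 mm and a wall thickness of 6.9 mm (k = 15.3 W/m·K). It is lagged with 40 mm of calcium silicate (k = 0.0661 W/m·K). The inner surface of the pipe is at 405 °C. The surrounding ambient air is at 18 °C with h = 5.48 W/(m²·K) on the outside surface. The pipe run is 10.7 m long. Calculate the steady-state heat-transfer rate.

Cylindrical conduction, so R = ln(r₂/r₁)/(2πkL) per layer, in series:
R_stainless steel pipe wall = ln(146.9/140)/(2π×15.3×10.7) = 4.677×10^-5 K/W
R_calcium silicate = ln(186.9/146.9)/(2π×0.0661×10.7) = 0.05419 K/W
R_outer film = 1/(h_o·2πr_oL) = 1/(5.48×2π×0.1869×10.7) = 0.01452 K/W
R_total = 0.06876 K/W
Q = ΔT/R_total = 387/0.06876

Q ≈ 5630 W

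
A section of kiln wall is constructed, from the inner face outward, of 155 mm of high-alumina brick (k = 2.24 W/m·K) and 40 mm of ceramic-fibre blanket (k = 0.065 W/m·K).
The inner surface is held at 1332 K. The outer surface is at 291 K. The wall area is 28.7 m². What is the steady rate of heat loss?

Q ≈ 43600 W

Treating each layer as a thermal resistance in series:
R_high-alumina brick = L/(kA) = 0.155/(2.24×28.7) = 0.002411 K/W
R_ceramic-fibre blanket = L/(kA) = 0.04/(0.065×28.7) = 0.02144 K/W
R_total = 0.02385 K/W
Q = ΔT / R_total = 1041 / 0.02385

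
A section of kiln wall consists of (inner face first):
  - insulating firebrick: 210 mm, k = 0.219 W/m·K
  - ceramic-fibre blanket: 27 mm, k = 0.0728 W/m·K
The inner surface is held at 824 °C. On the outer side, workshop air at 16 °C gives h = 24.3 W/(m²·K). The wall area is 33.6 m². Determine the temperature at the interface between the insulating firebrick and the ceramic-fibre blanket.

T ≈ 259 °C

Treating each layer as a thermal resistance in series:
R_insulating firebrick = L/(kA) = 0.21/(0.219×33.6) = 0.02854 K/W
R_ceramic-fibre blanket = L/(kA) = 0.027/(0.0728×33.6) = 0.01104 K/W
R_outer film = 1/(h_o·A) = 1/(24.3×33.6) = 0.001225 K/W
R_total = 0.0408 K/W;  Q = ΔT/R_total = 808/0.0408 = 19800 W
T_interface = T_inner − Q·ΣR(inner→interface) = 824 − 19800×0.02854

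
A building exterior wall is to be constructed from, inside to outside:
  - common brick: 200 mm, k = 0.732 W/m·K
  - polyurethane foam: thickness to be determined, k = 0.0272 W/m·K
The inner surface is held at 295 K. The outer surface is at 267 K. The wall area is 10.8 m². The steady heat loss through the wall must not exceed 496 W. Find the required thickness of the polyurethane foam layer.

Series thermal resistances:
R_common brick = L/(kA) = 0.2/(0.732×10.8) = 0.0253 K/W
Sum of the known resistances R_other = 0.0253 K/W
Required total resistance R_tot = ΔT/Q_allow = 28/496 = 0.05645 K/W
R_polyurethane foam = R_tot − R_other = 0.03115 K/W
L = R·k·A = 0.03115×0.0272×10.8

L ≈ 9.15 mm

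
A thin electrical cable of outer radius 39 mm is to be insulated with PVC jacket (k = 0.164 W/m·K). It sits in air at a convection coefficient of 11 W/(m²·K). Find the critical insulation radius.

r_cr ≈ 14.9 mm

For a cylinder r_cr = k/h = 0.164/11
r_cr = 14.9 mm; since the bare radius (39 mm) is above r_cr, any added insulation will reduce heat loss.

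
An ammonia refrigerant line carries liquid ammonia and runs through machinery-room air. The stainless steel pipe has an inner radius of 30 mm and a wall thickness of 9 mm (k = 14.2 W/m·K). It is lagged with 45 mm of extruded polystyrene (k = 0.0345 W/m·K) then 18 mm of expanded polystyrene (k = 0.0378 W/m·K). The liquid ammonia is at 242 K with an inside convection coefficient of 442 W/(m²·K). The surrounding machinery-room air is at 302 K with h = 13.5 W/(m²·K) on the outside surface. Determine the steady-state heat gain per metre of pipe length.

Treating each annulus and film as a series resistance:
R_inner film = 1/(h_i·2πr₁L) = 1/(442×2π×0.03×1) = 0.012 K/W
R_stainless steel pipe wall = ln(39/30)/(2π×14.2×1) = 0.002941 K/W
R_extruded polystyrene = ln(84/39)/(2π×0.0345×1) = 3.539 K/W
R_expanded polystyrene = ln(102/84)/(2π×0.0378×1) = 0.8175 K/W
R_outer film = 1/(h_o·2πr_oL) = 1/(13.5×2π×0.102×1) = 0.1156 K/W
R_total = 4.487 K/W
Q = ΔT/R_total = 60/4.487

q′ ≈ 13.4 W/m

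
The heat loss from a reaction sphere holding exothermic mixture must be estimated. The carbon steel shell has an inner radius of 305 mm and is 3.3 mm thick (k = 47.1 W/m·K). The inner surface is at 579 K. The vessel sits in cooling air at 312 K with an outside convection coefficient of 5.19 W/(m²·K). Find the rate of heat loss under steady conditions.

Q ≈ 1650 W

Spherical conduction: R = (1/r_in − 1/r_out)/(4πk) per layer; series-sum.
R_carbon steel shell = (1/0.305 − 1/0.3083)/(4π×47.1) = 5.929×10^-5 K/W
R_outer film = 1/(h·4πr_o²) = 1/(5.19×4π×0.3083²) = 0.1613 K/W
R_total = 0.1614 K/W
Q = ΔT/R_total = 267/0.1614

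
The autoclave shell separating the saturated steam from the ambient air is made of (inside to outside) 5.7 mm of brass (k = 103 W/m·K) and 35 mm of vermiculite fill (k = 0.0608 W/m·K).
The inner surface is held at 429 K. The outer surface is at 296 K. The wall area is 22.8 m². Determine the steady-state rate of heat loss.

Model the wall as resistances in series:
R_brass = L/(kA) = 0.0057/(103×22.8) = 2.427×10^-6 K/W
R_vermiculite fill = L/(kA) = 0.035/(0.0608×22.8) = 0.02525 K/W
R_total = 0.02525 K/W
Q = ΔT / R_total = 133 / 0.02525

Q ≈ 5270 W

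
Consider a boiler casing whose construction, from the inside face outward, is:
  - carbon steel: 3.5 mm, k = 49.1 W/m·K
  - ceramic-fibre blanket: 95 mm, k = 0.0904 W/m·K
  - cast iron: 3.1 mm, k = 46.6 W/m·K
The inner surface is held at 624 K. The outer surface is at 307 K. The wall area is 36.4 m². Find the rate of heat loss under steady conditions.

Series thermal resistances:
R_carbon steel = L/(kA) = 0.0035/(49.1×36.4) = 1.958×10^-6 K/W
R_ceramic-fibre blanket = L/(kA) = 0.095/(0.0904×36.4) = 0.02887 K/W
R_cast iron = L/(kA) = 0.0031/(46.6×36.4) = 1.828×10^-6 K/W
R_total = 0.02887 K/W
Q = ΔT / R_total = 317 / 0.02887

Q ≈ 11000 W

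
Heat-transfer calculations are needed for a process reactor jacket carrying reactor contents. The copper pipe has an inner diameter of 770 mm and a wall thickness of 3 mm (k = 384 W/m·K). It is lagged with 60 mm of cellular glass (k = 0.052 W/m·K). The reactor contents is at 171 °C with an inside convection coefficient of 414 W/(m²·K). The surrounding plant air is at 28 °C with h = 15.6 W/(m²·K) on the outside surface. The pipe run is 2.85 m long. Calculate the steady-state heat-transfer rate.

Q ≈ 879 W

Treating each annulus and film as a series resistance:
R_inner film = 1/(h_i·2πr₁L) = 1/(414×2π×0.385×2.85) = 3.504×10^-4 K/W
R_copper pipe wall = ln(388/385)/(2π×384×2.85) = 1.129×10^-6 K/W
R_cellular glass = ln(448/388)/(2π×0.052×2.85) = 0.1544 K/W
R_outer film = 1/(h_o·2πr_oL) = 1/(15.6×2π×0.448×2.85) = 0.00799 K/W
R_total = 0.1628 K/W
Q = ΔT/R_total = 143/0.1628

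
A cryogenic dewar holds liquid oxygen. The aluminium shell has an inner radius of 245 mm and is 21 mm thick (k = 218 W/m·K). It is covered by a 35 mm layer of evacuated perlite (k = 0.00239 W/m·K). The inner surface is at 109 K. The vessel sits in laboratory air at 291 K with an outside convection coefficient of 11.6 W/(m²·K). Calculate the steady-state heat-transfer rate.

Q ≈ 12.4 W

Radial (spherical) resistances in series:
R_aluminium shell = (1/0.245 − 1/0.266)/(4π×218) = 1.176×10^-4 K/W
R_evacuated perlite = (1/0.266 − 1/0.301)/(4π×0.00239) = 14.55 K/W
R_outer film = 1/(h·4πr_o²) = 1/(11.6×4π×0.301²) = 0.07572 K/W
R_total = 14.63 K/W
Q = ΔT/R_total = 182/14.63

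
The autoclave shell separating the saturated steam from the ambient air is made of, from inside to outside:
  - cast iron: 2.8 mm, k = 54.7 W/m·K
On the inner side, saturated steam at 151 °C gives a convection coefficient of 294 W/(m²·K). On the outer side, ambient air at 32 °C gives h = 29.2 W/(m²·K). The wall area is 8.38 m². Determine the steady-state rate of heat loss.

Using the resistance-network approach (series):
R_inner film = 1/(h_i·A) = 1/(294×8.38) = 4.059×10^-4 K/W
R_cast iron = L/(kA) = 0.0028/(54.7×8.38) = 6.108×10^-6 K/W
R_outer film = 1/(h_o·A) = 1/(29.2×8.38) = 0.004087 K/W
R_total = 0.004499 K/W
Q = ΔT / R_total = 119 / 0.004499

Q ≈ 26500 W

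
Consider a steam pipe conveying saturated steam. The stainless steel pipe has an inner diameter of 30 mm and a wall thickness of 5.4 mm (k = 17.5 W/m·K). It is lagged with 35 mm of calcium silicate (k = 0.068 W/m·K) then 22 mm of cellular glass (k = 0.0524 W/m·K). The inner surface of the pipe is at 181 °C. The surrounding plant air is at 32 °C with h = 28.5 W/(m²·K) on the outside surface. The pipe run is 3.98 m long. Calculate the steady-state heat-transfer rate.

Q ≈ 173 W

Cylindrical conduction, so R = ln(r₂/r₁)/(2πkL) per layer, in series:
R_stainless steel pipe wall = ln(20.4/15)/(2π×17.5×3.98) = 7.026×10^-4 K/W
R_calcium silicate = ln(55.4/20.4)/(2π×0.068×3.98) = 0.5875 K/W
R_cellular glass = ln(77.4/55.4)/(2π×0.0524×3.98) = 0.2552 K/W
R_outer film = 1/(h_o·2πr_oL) = 1/(28.5×2π×0.0774×3.98) = 0.01813 K/W
R_total = 0.8615 K/W
Q = ΔT/R_total = 149/0.8615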